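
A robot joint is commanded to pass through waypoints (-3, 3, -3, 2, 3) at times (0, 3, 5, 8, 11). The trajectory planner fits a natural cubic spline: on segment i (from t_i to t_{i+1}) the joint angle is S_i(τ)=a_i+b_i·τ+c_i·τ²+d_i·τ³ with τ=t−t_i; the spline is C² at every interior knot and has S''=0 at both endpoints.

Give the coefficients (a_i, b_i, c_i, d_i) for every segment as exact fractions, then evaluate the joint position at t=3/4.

Δ: Δ0=2, Δ1=-3, Δ2=5/3, Δ3=1/3
row 1: diag=10, rhs=-30; c'=1/5, d'=-3
row 2: denom=10−2·1/5=48/5; d'=(28−2·-3)/(48/5)=85/24
row 3: denom=12−3·5/16=177/16; d'=(-8−3·85/24)/(177/16)=-298/177
back: M3=-298/177
back: M2=85/24−5/16·-298/177=240/59
back: M1=-3−1/5·240/59=-225/59
M: M0=0, M1=-225/59, M2=240/59, M3=-298/177, M4=0
seg 0: a=-3, c=M0/2=0, d=(M1−M0)/(6·3)=-25/118, b=Δ0−h0·(2M0+M1)/6=461/118
seg 1: a=3, c=M1/2=-225/118, d=(M2−M1)/(6·2)=155/236, b=Δ1−h1·(2M1+M2)/6=-107/59
seg 2: a=-3, c=M2/2=120/59, d=(M3−M2)/(6·3)=-509/1593, b=Δ2−h2·(2M2+M3)/6=-92/59
seg 3: a=2, c=M3/2=-149/177, d=(M4−M3)/(6·3)=149/1593, b=Δ3−h3·(2M3+M4)/6=119/59
t_q=3/4 → seg 0, τ=3/4; S=-3+461/118·τ+0·τ²+-25/118·τ³=-1203/7552

  seg 0: a=-3 b=461/118 c=0 d=-25/118
  seg 1: a=3 b=-107/59 c=-225/118 d=155/236
  seg 2: a=-3 b=-92/59 c=120/59 d=-509/1593
  seg 3: a=2 b=119/59 c=-149/177 d=149/1593
S(3/4) = -1203/7552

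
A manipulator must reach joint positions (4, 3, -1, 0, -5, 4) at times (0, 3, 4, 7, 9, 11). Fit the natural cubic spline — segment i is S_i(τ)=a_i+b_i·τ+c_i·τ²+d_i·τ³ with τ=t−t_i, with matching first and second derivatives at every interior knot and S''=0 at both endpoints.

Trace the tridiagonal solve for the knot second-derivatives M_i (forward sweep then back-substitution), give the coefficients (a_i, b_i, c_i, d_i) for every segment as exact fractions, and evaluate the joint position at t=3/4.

  seg 0: a=4 b=2905/2106 c=0 d=-3607/18954
  seg 1: a=3 b=-3958/1053 c=-3607/2106 d=1033/702
  seg 2: a=-1 b=-5833/2106 c=2845/1053 d=-10535/18954
  seg 3: a=0 b=-1649/1053 c=-1615/702 d=7723/8424
  seg 4: a=-5 b=491/2106 c=4493/1404 d=-4493/8424
S(3/4) = 74195/14976

Δ: Δ0=-1/3, Δ1=-4, Δ2=1/3, Δ3=-5/2, Δ4=9/2
row 1: diag=8, rhs=-22; c'=1/8, d'=-11/4
row 2: denom=8−1·1/8=63/8; d'=(26−1·-11/4)/(63/8)=230/63
row 3: denom=10−3·8/21=62/7; d'=(-17−3·230/63)/(62/7)=-587/186
row 4: denom=8−2·7/31=234/31; d'=(42−2·-587/186)/(234/31)=4493/702
back: M4=4493/702
back: M3=-587/186−7/31·4493/702=-1615/351
back: M2=230/63−8/21·-1615/351=5690/1053
back: M1=-11/4−1/8·5690/1053=-3607/1053
M: M0=0, M1=-3607/1053, M2=5690/1053, M3=-1615/351, M4=4493/702, M5=0
seg 0: a=4, c=M0/2=0, d=(M1−M0)/(6·3)=-3607/18954, b=Δ0−h0·(2M0+M1)/6=2905/2106
seg 1: a=3, c=M1/2=-3607/2106, d=(M2−M1)/(6·1)=1033/702, b=Δ1−h1·(2M1+M2)/6=-3958/1053
seg 2: a=-1, c=M2/2=2845/1053, d=(M3−M2)/(6·3)=-10535/18954, b=Δ2−h2·(2M2+M3)/6=-5833/2106
seg 3: a=0, c=M3/2=-1615/702, d=(M4−M3)/(6·2)=7723/8424, b=Δ3−h3·(2M3+M4)/6=-1649/1053
seg 4: a=-5, c=M4/2=4493/1404, d=(M5−M4)/(6·2)=-4493/8424, b=Δ4−h4·(2M4+M5)/6=491/2106
t_q=3/4 → seg 0, τ=3/4; S=4+2905/2106·τ+0·τ²+-3607/18954·τ³=74195/14976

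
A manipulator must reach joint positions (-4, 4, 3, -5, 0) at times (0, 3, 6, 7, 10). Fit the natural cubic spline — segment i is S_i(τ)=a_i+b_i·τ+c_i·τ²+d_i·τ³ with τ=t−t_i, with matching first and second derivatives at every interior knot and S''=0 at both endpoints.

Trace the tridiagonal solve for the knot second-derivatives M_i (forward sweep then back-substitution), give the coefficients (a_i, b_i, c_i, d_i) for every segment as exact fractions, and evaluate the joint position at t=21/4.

Δ: Δ0=8/3, Δ1=-1/3, Δ2=-8, Δ3=5/3
row 1: diag=12, rhs=-18; c'=1/4, d'=-3/2
row 2: denom=8−3·1/4=29/4; d'=(-46−3·-3/2)/(29/4)=-166/29
row 3: denom=8−1·4/29=228/29; d'=(58−1·-166/29)/(228/29)=154/19
back: M3=154/19
back: M2=-166/29−4/29·154/19=-130/19
back: M1=-3/2−1/4·-130/19=4/19
M: M0=0, M1=4/19, M2=-130/19, M3=154/19, M4=0
seg 0: a=-4, c=M0/2=0, d=(M1−M0)/(6·3)=2/171, b=Δ0−h0·(2M0+M1)/6=146/57
seg 1: a=4, c=M1/2=2/19, d=(M2−M1)/(6·3)=-67/171, b=Δ1−h1·(2M1+M2)/6=164/57
seg 2: a=3, c=M2/2=-65/19, d=(M3−M2)/(6·1)=142/57, b=Δ2−h2·(2M2+M3)/6=-403/57
seg 3: a=-5, c=M3/2=77/19, d=(M4−M3)/(6·3)=-77/171, b=Δ3−h3·(2M3+M4)/6=-367/57
t_q=21/4 → seg 1, τ=9/4; S=4+164/57·τ+2/19·τ²+-67/171·τ³=7957/1216

  seg 0: a=-4 b=146/57 c=0 d=2/171
  seg 1: a=4 b=164/57 c=2/19 d=-67/171
  seg 2: a=3 b=-403/57 c=-65/19 d=142/57
  seg 3: a=-5 b=-367/57 c=77/19 d=-77/171
S(21/4) = 7957/1216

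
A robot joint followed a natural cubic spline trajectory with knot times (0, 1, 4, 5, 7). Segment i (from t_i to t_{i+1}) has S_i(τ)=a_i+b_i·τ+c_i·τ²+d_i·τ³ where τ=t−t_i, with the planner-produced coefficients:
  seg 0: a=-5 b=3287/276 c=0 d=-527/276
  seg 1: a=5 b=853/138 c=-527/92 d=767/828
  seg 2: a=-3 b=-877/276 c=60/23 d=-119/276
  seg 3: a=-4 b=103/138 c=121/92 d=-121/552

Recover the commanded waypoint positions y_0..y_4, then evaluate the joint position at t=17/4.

y_0=-5 y_1=5 y_2=-3 y_3=-4 y_4=1
S(17/4) = -21421/5888

y_0 = S_0(0) = a_0 = -5
y_1 = S_1(0) = a_1 = 5
y_2 = S_2(0) = a_2 = -3
y_3 = S_3(0) = a_3 = -4
y_4 = S_3(2) = 1
t_q=17/4 is in segment 2 (τ=1/4); S_2(τ)=-21421/5888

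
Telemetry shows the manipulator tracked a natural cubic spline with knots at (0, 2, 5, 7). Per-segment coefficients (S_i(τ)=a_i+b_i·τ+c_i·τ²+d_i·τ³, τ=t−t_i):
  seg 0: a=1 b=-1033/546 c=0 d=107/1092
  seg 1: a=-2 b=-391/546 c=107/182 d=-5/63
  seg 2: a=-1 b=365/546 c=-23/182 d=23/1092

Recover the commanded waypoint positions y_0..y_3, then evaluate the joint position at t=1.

y_0 = S_0(0) = a_0 = 1
y_1 = S_1(0) = a_1 = -2
y_2 = S_2(0) = a_2 = -1
y_3 = S_2(2) = 0
t_q=1 is in segment 0 (τ=1); S_0(τ)=-289/364

y_0=1 y_1=-2 y_2=-1 y_3=0
S(1) = -289/364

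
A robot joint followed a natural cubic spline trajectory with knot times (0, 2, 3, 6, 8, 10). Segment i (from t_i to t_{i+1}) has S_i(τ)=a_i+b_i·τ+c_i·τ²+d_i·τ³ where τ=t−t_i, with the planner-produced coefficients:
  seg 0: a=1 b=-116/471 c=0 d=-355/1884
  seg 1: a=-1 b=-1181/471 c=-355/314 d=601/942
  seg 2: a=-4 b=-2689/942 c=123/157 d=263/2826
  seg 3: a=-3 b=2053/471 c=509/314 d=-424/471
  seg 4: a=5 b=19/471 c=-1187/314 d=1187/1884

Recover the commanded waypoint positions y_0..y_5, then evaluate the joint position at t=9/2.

y_0=1 y_1=-1 y_2=-4 y_3=-3 y_4=5 y_5=-5
S(9/2) = -15587/2512

y_0 = S_0(0) = a_0 = 1
y_1 = S_1(0) = a_1 = -1
y_2 = S_2(0) = a_2 = -4
y_3 = S_3(0) = a_3 = -3
y_4 = S_4(0) = a_4 = 5
y_5 = S_4(2) = -5
t_q=9/2 is in segment 2 (τ=3/2); S_2(τ)=-15587/2512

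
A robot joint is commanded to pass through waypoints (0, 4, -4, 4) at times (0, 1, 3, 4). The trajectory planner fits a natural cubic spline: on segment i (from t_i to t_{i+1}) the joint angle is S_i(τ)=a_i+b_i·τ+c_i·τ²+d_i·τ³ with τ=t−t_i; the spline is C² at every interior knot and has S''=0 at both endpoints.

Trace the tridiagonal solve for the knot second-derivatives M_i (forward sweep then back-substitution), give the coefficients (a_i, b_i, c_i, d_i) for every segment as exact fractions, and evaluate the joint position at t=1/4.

  seg 0: a=0 b=25/4 c=0 d=-9/4
  seg 1: a=4 b=-1/2 c=-27/4 d=5/2
  seg 2: a=-4 b=5/2 c=33/4 d=-11/4
S(1/4) = 391/256

Δ: Δ0=4, Δ1=-4, Δ2=8
row 1: diag=6, rhs=-48; c'=1/3, d'=-8
row 2: denom=6−2·1/3=16/3; d'=(72−2·-8)/(16/3)=33/2
back: M2=33/2
back: M1=-8−1/3·33/2=-27/2
M: M0=0, M1=-27/2, M2=33/2, M3=0
seg 0: a=0, c=M0/2=0, d=(M1−M0)/(6·1)=-9/4, b=Δ0−h0·(2M0+M1)/6=25/4
seg 1: a=4, c=M1/2=-27/4, d=(M2−M1)/(6·2)=5/2, b=Δ1−h1·(2M1+M2)/6=-1/2
seg 2: a=-4, c=M2/2=33/4, d=(M3−M2)/(6·1)=-11/4, b=Δ2−h2·(2M2+M3)/6=5/2
t_q=1/4 → seg 0, τ=1/4; S=0+25/4·τ+0·τ²+-9/4·τ³=391/256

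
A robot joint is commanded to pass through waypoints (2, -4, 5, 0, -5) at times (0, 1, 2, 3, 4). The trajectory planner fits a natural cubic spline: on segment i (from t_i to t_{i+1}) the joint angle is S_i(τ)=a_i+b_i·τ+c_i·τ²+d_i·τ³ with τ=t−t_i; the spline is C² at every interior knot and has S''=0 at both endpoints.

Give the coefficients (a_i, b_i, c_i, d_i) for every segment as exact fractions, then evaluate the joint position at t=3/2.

  seg 0: a=2 b=-617/56 c=0 d=281/56
  seg 1: a=-4 b=113/28 c=843/56 d=-565/56
  seg 2: a=5 b=31/8 c=-213/14 d=355/56
  seg 3: a=0 b=-211/28 c=213/56 d=-71/56
S(3/2) = 233/448

Δ: Δ0=-6, Δ1=9, Δ2=-5, Δ3=-5
row 1: diag=4, rhs=90; c'=1/4, d'=45/2
row 2: denom=4−1·1/4=15/4; d'=(-84−1·45/2)/(15/4)=-142/5
row 3: denom=4−1·4/15=56/15; d'=(0−1·-142/5)/(56/15)=213/28
back: M3=213/28
back: M2=-142/5−4/15·213/28=-213/7
back: M1=45/2−1/4·-213/7=843/28
M: M0=0, M1=843/28, M2=-213/7, M3=213/28, M4=0
seg 0: a=2, c=M0/2=0, d=(M1−M0)/(6·1)=281/56, b=Δ0−h0·(2M0+M1)/6=-617/56
seg 1: a=-4, c=M1/2=843/56, d=(M2−M1)/(6·1)=-565/56, b=Δ1−h1·(2M1+M2)/6=113/28
seg 2: a=5, c=M2/2=-213/14, d=(M3−M2)/(6·1)=355/56, b=Δ2−h2·(2M2+M3)/6=31/8
seg 3: a=0, c=M3/2=213/56, d=(M4−M3)/(6·1)=-71/56, b=Δ3−h3·(2M3+M4)/6=-211/28
t_q=3/2 → seg 1, τ=1/2; S=-4+113/28·τ+843/56·τ²+-565/56·τ³=233/448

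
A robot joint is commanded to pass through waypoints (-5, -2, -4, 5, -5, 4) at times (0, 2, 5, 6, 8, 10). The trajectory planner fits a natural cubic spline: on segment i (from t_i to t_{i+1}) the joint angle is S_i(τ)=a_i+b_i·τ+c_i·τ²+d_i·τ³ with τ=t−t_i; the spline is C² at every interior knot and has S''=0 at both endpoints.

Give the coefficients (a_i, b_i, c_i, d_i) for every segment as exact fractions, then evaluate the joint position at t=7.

  seg 0: a=-5 b=7046/2283 c=0 d=-7243/18264
  seg 1: a=-2 b=-7637/4566 c=-7243/3044 d=24791/27396
  seg 2: a=-4 b=77471/9132 c=4387/761 d=-47927/9132
  seg 3: a=5 b=19489/4566 c=-30379/3044 d=24409/9132
  seg 4: a=-5 b=-16331/4566 c=18439/3044 d=-18439/18264
S(7) = 2985/1522

Δ: Δ0=3/2, Δ1=-2/3, Δ2=9, Δ3=-5, Δ4=9/2
row 1: diag=10, rhs=-13; c'=3/10, d'=-13/10
row 2: denom=8−3·3/10=71/10; d'=(58−3·-13/10)/(71/10)=619/71
row 3: denom=6−1·10/71=416/71; d'=(-84−1·619/71)/(416/71)=-6583/416
row 4: denom=8−2·71/208=761/104; d'=(57−2·-6583/416)/(761/104)=18439/1522
back: M4=18439/1522
back: M3=-6583/416−71/208·18439/1522=-30379/1522
back: M2=619/71−10/71·-30379/1522=8774/761
back: M1=-13/10−3/10·8774/761=-7243/1522
M: M0=0, M1=-7243/1522, M2=8774/761, M3=-30379/1522, M4=18439/1522, M5=0
seg 0: a=-5, c=M0/2=0, d=(M1−M0)/(6·2)=-7243/18264, b=Δ0−h0·(2M0+M1)/6=7046/2283
seg 1: a=-2, c=M1/2=-7243/3044, d=(M2−M1)/(6·3)=24791/27396, b=Δ1−h1·(2M1+M2)/6=-7637/4566
seg 2: a=-4, c=M2/2=4387/761, d=(M3−M2)/(6·1)=-47927/9132, b=Δ2−h2·(2M2+M3)/6=77471/9132
seg 3: a=5, c=M3/2=-30379/3044, d=(M4−M3)/(6·2)=24409/9132, b=Δ3−h3·(2M3+M4)/6=19489/4566
seg 4: a=-5, c=M4/2=18439/3044, d=(M5−M4)/(6·2)=-18439/18264, b=Δ4−h4·(2M4+M5)/6=-16331/4566
t_q=7 → seg 3, τ=1; S=5+19489/4566·τ+-30379/3044·τ²+24409/9132·τ³=2985/1522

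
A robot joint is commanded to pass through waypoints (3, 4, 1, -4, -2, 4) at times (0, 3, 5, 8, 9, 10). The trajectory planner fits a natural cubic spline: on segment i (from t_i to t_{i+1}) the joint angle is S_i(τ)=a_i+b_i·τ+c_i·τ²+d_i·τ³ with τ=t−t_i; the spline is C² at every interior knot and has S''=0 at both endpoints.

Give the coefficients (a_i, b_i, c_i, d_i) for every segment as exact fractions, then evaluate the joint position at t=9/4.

  seg 0: a=3 b=539/654 c=0 d=-107/1962
  seg 1: a=4 b=-212/327 c=-107/218 d=85/2616
  seg 2: a=1 b=-1453/654 c=-129/436 d=629/3924
  seg 3: a=-4 b=433/1308 c=125/109 d=683/1308
  seg 4: a=-2 b=2741/654 c=1183/436 d=-1183/1308
S(9/4) = 59061/13952

Δ: Δ0=1/3, Δ1=-3/2, Δ2=-5/3, Δ3=2, Δ4=6
row 1: diag=10, rhs=-11; c'=1/5, d'=-11/10
row 2: denom=10−2·1/5=48/5; d'=(-1−2·-11/10)/(48/5)=1/8
row 3: denom=8−3·5/16=113/16; d'=(22−3·1/8)/(113/16)=346/113
row 4: denom=4−1·16/113=436/113; d'=(24−1·346/113)/(436/113)=1183/218
back: M4=1183/218
back: M3=346/113−16/113·1183/218=250/109
back: M2=1/8−5/16·250/109=-129/218
back: M1=-11/10−1/5·-129/218=-107/109
M: M0=0, M1=-107/109, M2=-129/218, M3=250/109, M4=1183/218, M5=0
seg 0: a=3, c=M0/2=0, d=(M1−M0)/(6·3)=-107/1962, b=Δ0−h0·(2M0+M1)/6=539/654
seg 1: a=4, c=M1/2=-107/218, d=(M2−M1)/(6·2)=85/2616, b=Δ1−h1·(2M1+M2)/6=-212/327
seg 2: a=1, c=M2/2=-129/436, d=(M3−M2)/(6·3)=629/3924, b=Δ2−h2·(2M2+M3)/6=-1453/654
seg 3: a=-4, c=M3/2=125/109, d=(M4−M3)/(6·1)=683/1308, b=Δ3−h3·(2M3+M4)/6=433/1308
seg 4: a=-2, c=M4/2=1183/436, d=(M5−M4)/(6·1)=-1183/1308, b=Δ4−h4·(2M4+M5)/6=2741/654
t_q=9/4 → seg 0, τ=9/4; S=3+539/654·τ+0·τ²+-107/1962·τ³=59061/13952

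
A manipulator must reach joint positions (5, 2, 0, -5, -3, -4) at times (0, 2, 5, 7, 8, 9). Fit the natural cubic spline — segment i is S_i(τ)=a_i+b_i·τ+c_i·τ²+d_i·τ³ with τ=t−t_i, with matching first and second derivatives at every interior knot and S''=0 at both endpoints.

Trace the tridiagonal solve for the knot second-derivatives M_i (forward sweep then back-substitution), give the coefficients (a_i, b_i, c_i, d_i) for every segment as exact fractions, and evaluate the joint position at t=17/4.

Δ: Δ0=-3/2, Δ1=-2/3, Δ2=-5/2, Δ3=2, Δ4=-1
row 1: diag=10, rhs=5; c'=3/10, d'=1/2
row 2: denom=10−3·3/10=91/10; d'=(-11−3·1/2)/(91/10)=-125/91
row 3: denom=6−2·20/91=506/91; d'=(27−2·-125/91)/(506/91)=2707/506
row 4: denom=4−1·91/506=1933/506; d'=(-18−1·2707/506)/(1933/506)=-11815/1933
back: M4=-11815/1933
back: M3=2707/506−91/506·-11815/1933=12466/1933
back: M2=-125/91−20/91·12466/1933=-5395/1933
back: M1=1/2−3/10·-5395/1933=2585/1933
M: M0=0, M1=2585/1933, M2=-5395/1933, M3=12466/1933, M4=-11815/1933, M5=0
seg 0: a=5, c=M0/2=0, d=(M1−M0)/(6·2)=2585/23196, b=Δ0−h0·(2M0+M1)/6=-22567/11598
seg 1: a=2, c=M1/2=2585/3866, d=(M2−M1)/(6·3)=-1330/5799, b=Δ1−h1·(2M1+M2)/6=-7057/11598
seg 2: a=0, c=M2/2=-5395/3866, d=(M3−M2)/(6·2)=17861/23196, b=Δ2−h2·(2M2+M3)/6=-32347/11598
seg 3: a=-5, c=M3/2=6233/1933, d=(M4−M3)/(6·1)=-24281/11598, b=Δ3−h3·(2M3+M4)/6=10079/11598
seg 4: a=-3, c=M4/2=-11815/3866, d=(M5−M4)/(6·1)=11815/11598, b=Δ4−h4·(2M4+M5)/6=6016/5799
t_q=17/4 → seg 1, τ=9/4; S=2+-7057/11598·τ+2585/3866·τ²+-1330/5799·τ³=43409/30928

  seg 0: a=5 b=-22567/11598 c=0 d=2585/23196
  seg 1: a=2 b=-7057/11598 c=2585/3866 d=-1330/5799
  seg 2: a=0 b=-32347/11598 c=-5395/3866 d=17861/23196
  seg 3: a=-5 b=10079/11598 c=6233/1933 d=-24281/11598
  seg 4: a=-3 b=6016/5799 c=-11815/3866 d=11815/11598
S(17/4) = 43409/30928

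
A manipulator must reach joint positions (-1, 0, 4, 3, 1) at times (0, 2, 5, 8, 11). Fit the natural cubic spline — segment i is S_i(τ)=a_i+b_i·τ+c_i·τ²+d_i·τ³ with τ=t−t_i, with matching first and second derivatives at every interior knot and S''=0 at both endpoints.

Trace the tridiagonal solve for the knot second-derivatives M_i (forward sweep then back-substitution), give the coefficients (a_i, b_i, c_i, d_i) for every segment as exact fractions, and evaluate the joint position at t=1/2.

  seg 0: a=-1 b=47/207 c=0 d=113/1656
  seg 1: a=0 b=433/414 c=113/276 d=-779/7452
  seg 2: a=4 b=563/828 c=-110/207 d=481/7452
  seg 3: a=3 b=-317/414 c=41/828 d=-41/7452
S(1/2) = -3877/4416

Δ: Δ0=1/2, Δ1=4/3, Δ2=-1/3, Δ3=-2/3
row 1: diag=10, rhs=5; c'=3/10, d'=1/2
row 2: denom=12−3·3/10=111/10; d'=(-10−3·1/2)/(111/10)=-115/111
row 3: denom=12−3·10/37=414/37; d'=(-2−3·-115/111)/(414/37)=41/414
back: M3=41/414
back: M2=-115/111−10/37·41/414=-220/207
back: M1=1/2−3/10·-220/207=113/138
M: M0=0, M1=113/138, M2=-220/207, M3=41/414, M4=0
seg 0: a=-1, c=M0/2=0, d=(M1−M0)/(6·2)=113/1656, b=Δ0−h0·(2M0+M1)/6=47/207
seg 1: a=0, c=M1/2=113/276, d=(M2−M1)/(6·3)=-779/7452, b=Δ1−h1·(2M1+M2)/6=433/414
seg 2: a=4, c=M2/2=-110/207, d=(M3−M2)/(6·3)=481/7452, b=Δ2−h2·(2M2+M3)/6=563/828
seg 3: a=3, c=M3/2=41/828, d=(M4−M3)/(6·3)=-41/7452, b=Δ3−h3·(2M3+M4)/6=-317/414
t_q=1/2 → seg 0, τ=1/2; S=-1+47/207·τ+0·τ²+113/1656·τ³=-3877/4416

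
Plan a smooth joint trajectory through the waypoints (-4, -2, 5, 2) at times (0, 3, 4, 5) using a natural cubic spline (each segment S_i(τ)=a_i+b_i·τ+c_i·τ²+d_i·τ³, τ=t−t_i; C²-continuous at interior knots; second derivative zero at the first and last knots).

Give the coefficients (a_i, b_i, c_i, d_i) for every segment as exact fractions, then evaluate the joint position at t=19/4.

  seg 0: a=-4 b=-256/93 c=0 d=106/279
  seg 1: a=-2 b=698/93 c=106/31 d=-365/93
  seg 2: a=5 b=239/93 c=-259/31 d=259/93
S(19/4) = 6751/1984

Δ: Δ0=2/3, Δ1=7, Δ2=-3
row 1: diag=8, rhs=38; c'=1/8, d'=19/4
row 2: denom=4−1·1/8=31/8; d'=(-60−1·19/4)/(31/8)=-518/31
back: M2=-518/31
back: M1=19/4−1/8·-518/31=212/31
M: M0=0, M1=212/31, M2=-518/31, M3=0
seg 0: a=-4, c=M0/2=0, d=(M1−M0)/(6·3)=106/279, b=Δ0−h0·(2M0+M1)/6=-256/93
seg 1: a=-2, c=M1/2=106/31, d=(M2−M1)/(6·1)=-365/93, b=Δ1−h1·(2M1+M2)/6=698/93
seg 2: a=5, c=M2/2=-259/31, d=(M3−M2)/(6·1)=259/93, b=Δ2−h2·(2M2+M3)/6=239/93
t_q=19/4 → seg 2, τ=3/4; S=5+239/93·τ+-259/31·τ²+259/93·τ³=6751/1984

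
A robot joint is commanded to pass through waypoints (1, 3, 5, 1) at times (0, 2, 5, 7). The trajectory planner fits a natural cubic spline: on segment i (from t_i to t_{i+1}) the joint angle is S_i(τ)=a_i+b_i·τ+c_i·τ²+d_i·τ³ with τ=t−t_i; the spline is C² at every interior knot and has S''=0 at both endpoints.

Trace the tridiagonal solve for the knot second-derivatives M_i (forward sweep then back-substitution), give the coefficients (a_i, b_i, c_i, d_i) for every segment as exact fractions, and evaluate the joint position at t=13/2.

Δ: Δ0=1, Δ1=2/3, Δ2=-2
row 1: diag=10, rhs=-2; c'=3/10, d'=-1/5
row 2: denom=10−3·3/10=91/10; d'=(-16−3·-1/5)/(91/10)=-22/13
back: M2=-22/13
back: M1=-1/5−3/10·-22/13=4/13
M: M0=0, M1=4/13, M2=-22/13, M3=0
seg 0: a=1, c=M0/2=0, d=(M1−M0)/(6·2)=1/39, b=Δ0−h0·(2M0+M1)/6=35/39
seg 1: a=3, c=M1/2=2/13, d=(M2−M1)/(6·3)=-1/9, b=Δ1−h1·(2M1+M2)/6=47/39
seg 2: a=5, c=M2/2=-11/13, d=(M3−M2)/(6·2)=11/78, b=Δ2−h2·(2M2+M3)/6=-34/39
t_q=13/2 → seg 2, τ=3/2; S=5+-34/39·τ+-11/13·τ²+11/78·τ³=471/208

  seg 0: a=1 b=35/39 c=0 d=1/39
  seg 1: a=3 b=47/39 c=2/13 d=-1/9
  seg 2: a=5 b=-34/39 c=-11/13 d=11/78
S(13/2) = 471/208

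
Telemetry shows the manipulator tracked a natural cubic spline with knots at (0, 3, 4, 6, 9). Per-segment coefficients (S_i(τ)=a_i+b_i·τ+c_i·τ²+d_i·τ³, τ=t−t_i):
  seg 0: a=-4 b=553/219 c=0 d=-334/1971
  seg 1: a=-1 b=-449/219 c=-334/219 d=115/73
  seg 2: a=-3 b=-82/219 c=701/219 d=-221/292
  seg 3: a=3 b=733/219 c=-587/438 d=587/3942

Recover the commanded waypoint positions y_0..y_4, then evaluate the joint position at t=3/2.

y_0=-4 y_1=-1 y_2=-3 y_3=3 y_4=5
S(3/2) = -229/292

y_0 = S_0(0) = a_0 = -4
y_1 = S_1(0) = a_1 = -1
y_2 = S_2(0) = a_2 = -3
y_3 = S_3(0) = a_3 = 3
y_4 = S_3(3) = 5
t_q=3/2 is in segment 0 (τ=3/2); S_0(τ)=-229/292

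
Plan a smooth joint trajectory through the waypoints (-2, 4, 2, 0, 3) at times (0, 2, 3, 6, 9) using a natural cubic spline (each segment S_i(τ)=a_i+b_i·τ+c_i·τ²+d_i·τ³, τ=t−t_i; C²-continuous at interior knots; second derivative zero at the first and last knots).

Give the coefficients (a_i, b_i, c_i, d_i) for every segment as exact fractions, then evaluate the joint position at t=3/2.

  seg 0: a=-2 b=1211/255 c=0 d=-223/510
  seg 1: a=4 b=-127/255 c=-223/85 d=286/255
  seg 2: a=2 b=-607/255 c=63/85 d=-26/459
  seg 3: a=0 b=137/255 c=59/255 d=-59/2295
S(3/2) = 4961/1360

Δ: Δ0=3, Δ1=-2, Δ2=-2/3, Δ3=1
row 1: diag=6, rhs=-30; c'=1/6, d'=-5
row 2: denom=8−1·1/6=47/6; d'=(8−1·-5)/(47/6)=78/47
row 3: denom=12−3·18/47=510/47; d'=(10−3·78/47)/(510/47)=118/255
back: M3=118/255
back: M2=78/47−18/47·118/255=126/85
back: M1=-5−1/6·126/85=-446/85
M: M0=0, M1=-446/85, M2=126/85, M3=118/255, M4=0
seg 0: a=-2, c=M0/2=0, d=(M1−M0)/(6·2)=-223/510, b=Δ0−h0·(2M0+M1)/6=1211/255
seg 1: a=4, c=M1/2=-223/85, d=(M2−M1)/(6·1)=286/255, b=Δ1−h1·(2M1+M2)/6=-127/255
seg 2: a=2, c=M2/2=63/85, d=(M3−M2)/(6·3)=-26/459, b=Δ2−h2·(2M2+M3)/6=-607/255
seg 3: a=0, c=M3/2=59/255, d=(M4−M3)/(6·3)=-59/2295, b=Δ3−h3·(2M3+M4)/6=137/255
t_q=3/2 → seg 0, τ=3/2; S=-2+1211/255·τ+0·τ²+-223/510·τ³=4961/1360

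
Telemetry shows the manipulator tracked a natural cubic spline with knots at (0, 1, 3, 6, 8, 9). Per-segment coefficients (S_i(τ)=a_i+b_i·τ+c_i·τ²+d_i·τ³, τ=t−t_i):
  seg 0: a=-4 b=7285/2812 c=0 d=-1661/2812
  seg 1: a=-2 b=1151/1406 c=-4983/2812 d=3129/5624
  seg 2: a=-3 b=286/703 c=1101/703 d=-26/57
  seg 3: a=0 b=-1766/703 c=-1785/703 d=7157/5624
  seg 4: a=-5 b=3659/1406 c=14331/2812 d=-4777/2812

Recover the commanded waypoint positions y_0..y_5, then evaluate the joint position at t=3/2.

y_0=-4 y_1=-2 y_2=-3 y_3=0 y_4=-5 y_5=1
S(3/2) = -88371/44992

y_0 = S_0(0) = a_0 = -4
y_1 = S_1(0) = a_1 = -2
y_2 = S_2(0) = a_2 = -3
y_3 = S_3(0) = a_3 = 0
y_4 = S_4(0) = a_4 = -5
y_5 = S_4(1) = 1
t_q=3/2 is in segment 1 (τ=1/2); S_1(τ)=-88371/44992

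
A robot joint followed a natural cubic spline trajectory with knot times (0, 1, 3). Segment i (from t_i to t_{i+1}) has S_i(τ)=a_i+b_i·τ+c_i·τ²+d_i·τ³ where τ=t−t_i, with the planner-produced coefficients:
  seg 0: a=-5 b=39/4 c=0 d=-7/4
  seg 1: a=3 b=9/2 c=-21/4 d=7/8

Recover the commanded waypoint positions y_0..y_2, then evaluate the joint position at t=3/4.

y_0=-5 y_1=3 y_2=-2
S(3/4) = 403/256

y_0 = S_0(0) = a_0 = -5
y_1 = S_1(0) = a_1 = 3
y_2 = S_1(2) = -2
t_q=3/4 is in segment 0 (τ=3/4); S_0(τ)=403/256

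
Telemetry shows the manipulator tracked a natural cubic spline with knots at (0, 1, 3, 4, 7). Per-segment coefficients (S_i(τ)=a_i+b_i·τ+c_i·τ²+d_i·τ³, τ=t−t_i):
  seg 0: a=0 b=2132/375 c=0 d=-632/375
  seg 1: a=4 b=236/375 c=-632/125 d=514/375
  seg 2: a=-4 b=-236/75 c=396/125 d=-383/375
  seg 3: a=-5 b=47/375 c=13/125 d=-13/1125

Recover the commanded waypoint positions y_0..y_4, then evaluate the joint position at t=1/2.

y_0 = S_0(0) = a_0 = 0
y_1 = S_1(0) = a_1 = 4
y_2 = S_2(0) = a_2 = -4
y_3 = S_3(0) = a_3 = -5
y_4 = S_3(3) = -4
t_q=1/2 is in segment 0 (τ=1/2); S_0(τ)=329/125

y_0=0 y_1=4 y_2=-4 y_3=-5 y_4=-4
S(1/2) = 329/125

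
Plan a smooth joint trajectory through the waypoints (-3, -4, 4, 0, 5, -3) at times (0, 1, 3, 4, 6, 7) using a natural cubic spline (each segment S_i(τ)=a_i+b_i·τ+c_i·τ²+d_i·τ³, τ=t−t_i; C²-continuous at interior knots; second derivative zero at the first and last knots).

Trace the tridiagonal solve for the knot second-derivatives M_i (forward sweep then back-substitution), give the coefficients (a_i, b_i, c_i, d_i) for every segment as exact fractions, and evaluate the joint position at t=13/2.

Δ: Δ0=-1, Δ1=4, Δ2=-4, Δ3=5/2, Δ4=-8
row 1: diag=6, rhs=30; c'=1/3, d'=5
row 2: denom=6−2·1/3=16/3; d'=(-48−2·5)/(16/3)=-87/8
row 3: denom=6−1·3/16=93/16; d'=(39−1·-87/8)/(93/16)=266/31
row 4: denom=6−2·32/93=494/93; d'=(-63−2·266/31)/(494/93)=-7455/494
back: M4=-7455/494
back: M3=266/31−32/93·-7455/494=3402/247
back: M2=-87/8−3/16·3402/247=-3324/247
back: M1=5−1/3·-3324/247=2343/247
M: M0=0, M1=2343/247, M2=-3324/247, M3=3402/247, M4=-7455/494, M5=0
seg 0: a=-3, c=M0/2=0, d=(M1−M0)/(6·1)=781/494, b=Δ0−h0·(2M0+M1)/6=-1275/494
seg 1: a=-4, c=M1/2=2343/494, d=(M2−M1)/(6·2)=-1889/988, b=Δ1−h1·(2M1+M2)/6=534/247
seg 2: a=4, c=M2/2=-1662/247, d=(M3−M2)/(6·1)=59/13, b=Δ2−h2·(2M2+M3)/6=-447/247
seg 3: a=0, c=M3/2=1701/247, d=(M4−M3)/(6·2)=-4753/1976, b=Δ3−h3·(2M3+M4)/6=-408/247
seg 4: a=5, c=M4/2=-7455/988, d=(M5−M4)/(6·1)=2485/988, b=Δ4−h4·(2M4+M5)/6=-1467/494
t_q=13/2 → seg 4, τ=1/2; S=5+-1467/494·τ+-7455/988·τ²+2485/988·τ³=15359/7904

  seg 0: a=-3 b=-1275/494 c=0 d=781/494
  seg 1: a=-4 b=534/247 c=2343/494 d=-1889/988
  seg 2: a=4 b=-447/247 c=-1662/247 d=59/13
  seg 3: a=0 b=-408/247 c=1701/247 d=-4753/1976
  seg 4: a=5 b=-1467/494 c=-7455/988 d=2485/988
S(13/2) = 15359/7904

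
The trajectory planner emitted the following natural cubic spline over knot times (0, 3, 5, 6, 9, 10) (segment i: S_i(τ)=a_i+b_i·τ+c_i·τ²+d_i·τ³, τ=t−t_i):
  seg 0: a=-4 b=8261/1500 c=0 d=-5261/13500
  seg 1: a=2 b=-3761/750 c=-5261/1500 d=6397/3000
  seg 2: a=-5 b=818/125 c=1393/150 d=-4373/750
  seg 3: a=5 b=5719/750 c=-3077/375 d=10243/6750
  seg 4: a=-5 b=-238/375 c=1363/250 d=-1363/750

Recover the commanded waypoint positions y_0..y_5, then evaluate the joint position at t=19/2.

y_0 = S_0(0) = a_0 = -4
y_1 = S_1(0) = a_1 = 2
y_2 = S_2(0) = a_2 = -5
y_3 = S_3(0) = a_3 = 5
y_4 = S_4(0) = a_4 = -5
y_5 = S_4(1) = -2
t_q=19/2 is in segment 4 (τ=1/2); S_4(τ)=-8363/2000

y_0=-4 y_1=2 y_2=-5 y_3=5 y_4=-5 y_5=-2
S(19/2) = -8363/2000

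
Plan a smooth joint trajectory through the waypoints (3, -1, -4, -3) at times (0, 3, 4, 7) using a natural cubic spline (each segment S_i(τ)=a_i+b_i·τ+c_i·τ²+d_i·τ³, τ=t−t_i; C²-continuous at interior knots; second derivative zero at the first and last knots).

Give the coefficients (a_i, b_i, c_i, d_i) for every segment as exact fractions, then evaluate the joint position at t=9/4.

  seg 0: a=3 b=-34/63 c=0 d=-50/567
  seg 1: a=-1 b=-184/63 c=-50/63 d=5/7
  seg 2: a=-4 b=-149/63 c=85/63 d=-85/567
S(9/4) = 25/32

Δ: Δ0=-4/3, Δ1=-3, Δ2=1/3
row 1: diag=8, rhs=-10; c'=1/8, d'=-5/4
row 2: denom=8−1·1/8=63/8; d'=(20−1·-5/4)/(63/8)=170/63
back: M2=170/63
back: M1=-5/4−1/8·170/63=-100/63
M: M0=0, M1=-100/63, M2=170/63, M3=0
seg 0: a=3, c=M0/2=0, d=(M1−M0)/(6·3)=-50/567, b=Δ0−h0·(2M0+M1)/6=-34/63
seg 1: a=-1, c=M1/2=-50/63, d=(M2−M1)/(6·1)=5/7, b=Δ1−h1·(2M1+M2)/6=-184/63
seg 2: a=-4, c=M2/2=85/63, d=(M3−M2)/(6·3)=-85/567, b=Δ2−h2·(2M2+M3)/6=-149/63
t_q=9/4 → seg 0, τ=9/4; S=3+-34/63·τ+0·τ²+-50/567·τ³=25/32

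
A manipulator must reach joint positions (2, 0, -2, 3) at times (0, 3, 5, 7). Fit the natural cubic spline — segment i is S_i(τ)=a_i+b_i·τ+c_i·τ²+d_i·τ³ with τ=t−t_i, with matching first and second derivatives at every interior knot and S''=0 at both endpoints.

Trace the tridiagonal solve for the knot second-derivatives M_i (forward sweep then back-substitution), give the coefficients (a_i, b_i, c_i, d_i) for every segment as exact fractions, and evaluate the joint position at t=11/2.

Δ: Δ0=-2/3, Δ1=-1, Δ2=5/2
row 1: diag=10, rhs=-2; c'=1/5, d'=-1/5
row 2: denom=8−2·1/5=38/5; d'=(21−2·-1/5)/(38/5)=107/38
back: M2=107/38
back: M1=-1/5−1/5·107/38=-29/38
M: M0=0, M1=-29/38, M2=107/38, M3=0
seg 0: a=2, c=M0/2=0, d=(M1−M0)/(6·3)=-29/684, b=Δ0−h0·(2M0+M1)/6=-65/228
seg 1: a=0, c=M1/2=-29/76, d=(M2−M1)/(6·2)=17/57, b=Δ1−h1·(2M1+M2)/6=-163/114
seg 2: a=-2, c=M2/2=107/76, d=(M3−M2)/(6·2)=-107/456, b=Δ2−h2·(2M2+M3)/6=71/114
t_q=11/2 → seg 2, τ=1/2; S=-2+71/114·τ+107/76·τ²+-107/456·τ³=-1661/1216

  seg 0: a=2 b=-65/228 c=0 d=-29/684
  seg 1: a=0 b=-163/114 c=-29/76 d=17/57
  seg 2: a=-2 b=71/114 c=107/76 d=-107/456
S(11/2) = -1661/1216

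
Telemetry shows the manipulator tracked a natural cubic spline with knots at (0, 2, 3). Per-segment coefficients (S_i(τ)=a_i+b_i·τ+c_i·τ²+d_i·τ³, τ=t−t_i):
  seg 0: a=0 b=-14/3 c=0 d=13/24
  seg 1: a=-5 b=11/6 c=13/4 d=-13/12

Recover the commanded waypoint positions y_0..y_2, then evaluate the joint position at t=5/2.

y_0 = S_0(0) = a_0 = 0
y_1 = S_1(0) = a_1 = -5
y_2 = S_1(1) = -1
t_q=5/2 is in segment 1 (τ=1/2); S_1(τ)=-109/32

y_0=0 y_1=-5 y_2=-1
S(5/2) = -109/32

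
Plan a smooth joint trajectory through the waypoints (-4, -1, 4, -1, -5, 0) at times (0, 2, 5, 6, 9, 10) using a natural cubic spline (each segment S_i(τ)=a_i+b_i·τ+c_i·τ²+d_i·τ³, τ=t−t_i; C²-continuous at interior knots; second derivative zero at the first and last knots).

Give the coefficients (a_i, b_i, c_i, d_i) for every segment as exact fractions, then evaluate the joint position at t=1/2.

  seg 0: a=-4 b=2221/2550 c=0 d=401/2550
  seg 1: a=-1 b=7033/2550 c=401/425 d=-10001/22950
  seg 2: a=4 b=-251/75 c=-1519/510 d=3379/2550
  seg 3: a=-1 b=-4529/850 c=1271/1275 d=2561/22950
  seg 4: a=-5 b=1558/425 c=1701/850 d=-567/850
S(1/2) = -4821/1360

Δ: Δ0=3/2, Δ1=5/3, Δ2=-5, Δ3=-4/3, Δ4=5
row 1: diag=10, rhs=1; c'=3/10, d'=1/10
row 2: denom=8−3·3/10=71/10; d'=(-40−3·1/10)/(71/10)=-403/71
row 3: denom=8−1·10/71=558/71; d'=(22−1·-403/71)/(558/71)=655/186
row 4: denom=8−3·71/186=425/62; d'=(38−3·655/186)/(425/62)=1701/425
back: M4=1701/425
back: M3=655/186−71/186·1701/425=2542/1275
back: M2=-403/71−10/71·2542/1275=-1519/255
back: M1=1/10−3/10·-1519/255=802/425
M: M0=0, M1=802/425, M2=-1519/255, M3=2542/1275, M4=1701/425, M5=0
seg 0: a=-4, c=M0/2=0, d=(M1−M0)/(6·2)=401/2550, b=Δ0−h0·(2M0+M1)/6=2221/2550
seg 1: a=-1, c=M1/2=401/425, d=(M2−M1)/(6·3)=-10001/22950, b=Δ1−h1·(2M1+M2)/6=7033/2550
seg 2: a=4, c=M2/2=-1519/510, d=(M3−M2)/(6·1)=3379/2550, b=Δ2−h2·(2M2+M3)/6=-251/75
seg 3: a=-1, c=M3/2=1271/1275, d=(M4−M3)/(6·3)=2561/22950, b=Δ3−h3·(2M3+M4)/6=-4529/850
seg 4: a=-5, c=M4/2=1701/850, d=(M5−M4)/(6·1)=-567/850, b=Δ4−h4·(2M4+M5)/6=1558/425
t_q=1/2 → seg 0, τ=1/2; S=-4+2221/2550·τ+0·τ²+401/2550·τ³=-4821/1360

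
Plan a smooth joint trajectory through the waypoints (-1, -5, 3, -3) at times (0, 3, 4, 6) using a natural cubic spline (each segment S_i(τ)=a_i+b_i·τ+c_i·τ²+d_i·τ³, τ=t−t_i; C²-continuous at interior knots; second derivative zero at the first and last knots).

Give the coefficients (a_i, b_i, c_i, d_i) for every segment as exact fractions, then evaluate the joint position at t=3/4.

  seg 0: a=-1 b=-791/141 c=0 d=67/141
  seg 1: a=-5 b=1018/141 c=201/47 d=-493/141
  seg 2: a=3 b=745/141 c=-292/47 d=146/141
S(3/4) = -15061/3008

Δ: Δ0=-4/3, Δ1=8, Δ2=-3
row 1: diag=8, rhs=56; c'=1/8, d'=7
row 2: denom=6−1·1/8=47/8; d'=(-66−1·7)/(47/8)=-584/47
back: M2=-584/47
back: M1=7−1/8·-584/47=402/47
M: M0=0, M1=402/47, M2=-584/47, M3=0
seg 0: a=-1, c=M0/2=0, d=(M1−M0)/(6·3)=67/141, b=Δ0−h0·(2M0+M1)/6=-791/141
seg 1: a=-5, c=M1/2=201/47, d=(M2−M1)/(6·1)=-493/141, b=Δ1−h1·(2M1+M2)/6=1018/141
seg 2: a=3, c=M2/2=-292/47, d=(M3−M2)/(6·2)=146/141, b=Δ2−h2·(2M2+M3)/6=745/141
t_q=3/4 → seg 0, τ=3/4; S=-1+-791/141·τ+0·τ²+67/141·τ³=-15061/3008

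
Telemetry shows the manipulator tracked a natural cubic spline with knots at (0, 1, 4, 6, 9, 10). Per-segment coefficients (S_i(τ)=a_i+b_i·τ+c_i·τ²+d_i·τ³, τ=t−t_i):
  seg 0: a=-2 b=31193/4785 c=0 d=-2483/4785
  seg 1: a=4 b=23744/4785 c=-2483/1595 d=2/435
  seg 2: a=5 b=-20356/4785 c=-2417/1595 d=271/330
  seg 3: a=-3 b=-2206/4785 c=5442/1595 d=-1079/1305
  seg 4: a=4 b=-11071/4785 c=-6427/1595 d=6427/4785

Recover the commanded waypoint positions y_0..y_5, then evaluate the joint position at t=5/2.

y_0 = S_0(0) = a_0 = -2
y_1 = S_1(0) = a_1 = 4
y_2 = S_2(0) = a_2 = 5
y_3 = S_3(0) = a_3 = -3
y_4 = S_4(0) = a_4 = 4
y_5 = S_4(1) = -1
t_q=5/2 is in segment 1 (τ=3/2); S_1(τ)=2538/319

y_0=-2 y_1=4 y_2=5 y_3=-3 y_4=4 y_5=-1
S(5/2) = 2538/319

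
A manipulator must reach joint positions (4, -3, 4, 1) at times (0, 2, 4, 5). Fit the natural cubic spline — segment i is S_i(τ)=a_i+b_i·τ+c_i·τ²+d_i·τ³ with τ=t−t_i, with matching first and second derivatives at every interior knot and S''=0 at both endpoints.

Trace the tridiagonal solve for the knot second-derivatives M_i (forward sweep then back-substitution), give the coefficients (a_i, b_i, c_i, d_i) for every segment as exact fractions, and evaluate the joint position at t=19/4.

Δ: Δ0=-7/2, Δ1=7/2, Δ2=-3
row 1: diag=8, rhs=42; c'=1/4, d'=21/4
row 2: denom=6−2·1/4=11/2; d'=(-39−2·21/4)/(11/2)=-9
back: M2=-9
back: M1=21/4−1/4·-9=15/2
M: M0=0, M1=15/2, M2=-9, M3=0
seg 0: a=4, c=M0/2=0, d=(M1−M0)/(6·2)=5/8, b=Δ0−h0·(2M0+M1)/6=-6
seg 1: a=-3, c=M1/2=15/4, d=(M2−M1)/(6·2)=-11/8, b=Δ1−h1·(2M1+M2)/6=3/2
seg 2: a=4, c=M2/2=-9/2, d=(M3−M2)/(6·1)=3/2, b=Δ2−h2·(2M2+M3)/6=0
t_q=19/4 → seg 2, τ=3/4; S=4+0·τ+-9/2·τ²+3/2·τ³=269/128

  seg 0: a=4 b=-6 c=0 d=5/8
  seg 1: a=-3 b=3/2 c=15/4 d=-11/8
  seg 2: a=4 b=0 c=-9/2 d=3/2
S(19/4) = 269/128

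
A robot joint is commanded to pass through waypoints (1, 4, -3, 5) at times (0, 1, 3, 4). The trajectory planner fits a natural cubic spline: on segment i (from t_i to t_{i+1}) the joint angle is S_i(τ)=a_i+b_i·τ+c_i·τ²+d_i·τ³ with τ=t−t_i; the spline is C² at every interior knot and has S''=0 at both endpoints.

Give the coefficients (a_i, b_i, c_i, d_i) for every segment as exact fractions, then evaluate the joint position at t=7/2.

Δ: Δ0=3, Δ1=-7/2, Δ2=8
row 1: diag=6, rhs=-39; c'=1/3, d'=-13/2
row 2: denom=6−2·1/3=16/3; d'=(69−2·-13/2)/(16/3)=123/8
back: M2=123/8
back: M1=-13/2−1/3·123/8=-93/8
M: M0=0, M1=-93/8, M2=123/8, M3=0
seg 0: a=1, c=M0/2=0, d=(M1−M0)/(6·1)=-31/16, b=Δ0−h0·(2M0+M1)/6=79/16
seg 1: a=4, c=M1/2=-93/16, d=(M2−M1)/(6·2)=9/4, b=Δ1−h1·(2M1+M2)/6=-7/8
seg 2: a=-3, c=M2/2=123/16, d=(M3−M2)/(6·1)=-41/16, b=Δ2−h2·(2M2+M3)/6=23/8
t_q=7/2 → seg 2, τ=1/2; S=-3+23/8·τ+123/16·τ²+-41/16·τ³=5/128

  seg 0: a=1 b=79/16 c=0 d=-31/16
  seg 1: a=4 b=-7/8 c=-93/16 d=9/4
  seg 2: a=-3 b=23/8 c=123/16 d=-41/16
S(7/2) = 5/128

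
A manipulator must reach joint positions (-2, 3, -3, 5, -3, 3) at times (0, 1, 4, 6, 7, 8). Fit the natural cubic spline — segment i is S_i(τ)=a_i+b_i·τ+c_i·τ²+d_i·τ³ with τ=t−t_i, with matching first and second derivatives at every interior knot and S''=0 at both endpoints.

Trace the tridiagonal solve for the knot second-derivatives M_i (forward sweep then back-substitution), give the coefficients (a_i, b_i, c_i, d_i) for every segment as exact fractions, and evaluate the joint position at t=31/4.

  seg 0: a=-2 b=9809/1505 c=0 d=-2284/1505
  seg 1: a=3 b=2957/1505 c=-6852/1505 d=1621/1505
  seg 2: a=-3 b=5612/1505 c=7737/1505 d=-7533/3010
  seg 3: a=5 b=-1234/215 c=-14862/1505 d=2292/301
  seg 4: a=-3 b=-3982/1505 c=19518/1505 d=-6506/1505
S(31/4) = 4689/9632

Δ: Δ0=5, Δ1=-2, Δ2=4, Δ3=-8, Δ4=6
row 1: diag=8, rhs=-42; c'=3/8, d'=-21/4
row 2: denom=10−3·3/8=71/8; d'=(36−3·-21/4)/(71/8)=414/71
row 3: denom=6−2·16/71=394/71; d'=(-72−2·414/71)/(394/71)=-2970/197
row 4: denom=4−1·71/394=1505/394; d'=(84−1·-2970/197)/(1505/394)=39036/1505
back: M4=39036/1505
back: M3=-2970/197−71/394·39036/1505=-29724/1505
back: M2=414/71−16/71·-29724/1505=15474/1505
back: M1=-21/4−3/8·15474/1505=-13704/1505
M: M0=0, M1=-13704/1505, M2=15474/1505, M3=-29724/1505, M4=39036/1505, M5=0
seg 0: a=-2, c=M0/2=0, d=(M1−M0)/(6·1)=-2284/1505, b=Δ0−h0·(2M0+M1)/6=9809/1505
seg 1: a=3, c=M1/2=-6852/1505, d=(M2−M1)/(6·3)=1621/1505, b=Δ1−h1·(2M1+M2)/6=2957/1505
seg 2: a=-3, c=M2/2=7737/1505, d=(M3−M2)/(6·2)=-7533/3010, b=Δ2−h2·(2M2+M3)/6=5612/1505
seg 3: a=5, c=M3/2=-14862/1505, d=(M4−M3)/(6·1)=2292/301, b=Δ3−h3·(2M3+M4)/6=-1234/215
seg 4: a=-3, c=M4/2=19518/1505, d=(M5−M4)/(6·1)=-6506/1505, b=Δ4−h4·(2M4+M5)/6=-3982/1505
t_q=31/4 → seg 4, τ=3/4; S=-3+-3982/1505·τ+19518/1505·τ²+-6506/1505·τ³=4689/9632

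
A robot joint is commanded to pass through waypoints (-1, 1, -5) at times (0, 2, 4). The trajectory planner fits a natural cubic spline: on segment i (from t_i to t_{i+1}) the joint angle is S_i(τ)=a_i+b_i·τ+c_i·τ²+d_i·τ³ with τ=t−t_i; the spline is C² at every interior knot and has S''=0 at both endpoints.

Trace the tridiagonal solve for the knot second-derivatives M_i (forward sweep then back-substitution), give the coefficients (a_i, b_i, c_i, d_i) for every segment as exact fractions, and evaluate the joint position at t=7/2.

  seg 0: a=-1 b=2 c=0 d=-1/4
  seg 1: a=1 b=-1 c=-3/2 d=1/4
S(7/2) = -97/32

Δ: Δ0=1, Δ1=-3
row 1: diag=8, rhs=-24; c'=1/4, d'=-3
back: M1=-3
M: M0=0, M1=-3, M2=0
seg 0: a=-1, c=M0/2=0, d=(M1−M0)/(6·2)=-1/4, b=Δ0−h0·(2M0+M1)/6=2
seg 1: a=1, c=M1/2=-3/2, d=(M2−M1)/(6·2)=1/4, b=Δ1−h1·(2M1+M2)/6=-1
t_q=7/2 → seg 1, τ=3/2; S=1+-1·τ+-3/2·τ²+1/4·τ³=-97/32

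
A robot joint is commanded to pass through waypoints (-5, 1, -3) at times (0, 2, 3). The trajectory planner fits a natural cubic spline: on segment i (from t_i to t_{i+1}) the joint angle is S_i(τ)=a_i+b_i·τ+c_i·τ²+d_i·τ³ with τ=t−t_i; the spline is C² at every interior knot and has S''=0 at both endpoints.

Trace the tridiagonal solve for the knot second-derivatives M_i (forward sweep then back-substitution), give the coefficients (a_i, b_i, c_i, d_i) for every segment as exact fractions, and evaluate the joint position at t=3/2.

  seg 0: a=-5 b=16/3 c=0 d=-7/12
  seg 1: a=1 b=-5/3 c=-7/2 d=7/6
S(3/2) = 33/32

Δ: Δ0=3, Δ1=-4
row 1: diag=6, rhs=-42; c'=1/6, d'=-7
back: M1=-7
M: M0=0, M1=-7, M2=0
seg 0: a=-5, c=M0/2=0, d=(M1−M0)/(6·2)=-7/12, b=Δ0−h0·(2M0+M1)/6=16/3
seg 1: a=1, c=M1/2=-7/2, d=(M2−M1)/(6·1)=7/6, b=Δ1−h1·(2M1+M2)/6=-5/3
t_q=3/2 → seg 0, τ=3/2; S=-5+16/3·τ+0·τ²+-7/12·τ³=33/32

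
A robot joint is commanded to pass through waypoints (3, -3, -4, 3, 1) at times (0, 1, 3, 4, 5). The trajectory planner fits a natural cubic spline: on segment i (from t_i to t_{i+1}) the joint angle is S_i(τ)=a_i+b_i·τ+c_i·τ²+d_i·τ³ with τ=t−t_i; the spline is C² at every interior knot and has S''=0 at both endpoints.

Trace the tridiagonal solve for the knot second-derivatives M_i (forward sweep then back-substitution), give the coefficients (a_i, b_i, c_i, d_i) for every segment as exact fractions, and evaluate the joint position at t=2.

  seg 0: a=3 b=-1561/244 c=0 d=97/244
  seg 1: a=-3 b=-635/122 c=291/244 d=283/488
  seg 2: a=-4 b=398/61 c=285/61 d=-256/61
  seg 3: a=3 b=200/61 c=-483/61 d=161/61
S(2) = -3139/488

Δ: Δ0=-6, Δ1=-1/2, Δ2=7, Δ3=-2
row 1: diag=6, rhs=33; c'=1/3, d'=11/2
row 2: denom=6−2·1/3=16/3; d'=(45−2·11/2)/(16/3)=51/8
row 3: denom=4−1·3/16=61/16; d'=(-54−1·51/8)/(61/16)=-966/61
back: M3=-966/61
back: M2=51/8−3/16·-966/61=570/61
back: M1=11/2−1/3·570/61=291/122
M: M0=0, M1=291/122, M2=570/61, M3=-966/61, M4=0
seg 0: a=3, c=M0/2=0, d=(M1−M0)/(6·1)=97/244, b=Δ0−h0·(2M0+M1)/6=-1561/244
seg 1: a=-3, c=M1/2=291/244, d=(M2−M1)/(6·2)=283/488, b=Δ1−h1·(2M1+M2)/6=-635/122
seg 2: a=-4, c=M2/2=285/61, d=(M3−M2)/(6·1)=-256/61, b=Δ2−h2·(2M2+M3)/6=398/61
seg 3: a=3, c=M3/2=-483/61, d=(M4−M3)/(6·1)=161/61, b=Δ3−h3·(2M3+M4)/6=200/61
t_q=2 → seg 1, τ=1; S=-3+-635/122·τ+291/244·τ²+283/488·τ³=-3139/488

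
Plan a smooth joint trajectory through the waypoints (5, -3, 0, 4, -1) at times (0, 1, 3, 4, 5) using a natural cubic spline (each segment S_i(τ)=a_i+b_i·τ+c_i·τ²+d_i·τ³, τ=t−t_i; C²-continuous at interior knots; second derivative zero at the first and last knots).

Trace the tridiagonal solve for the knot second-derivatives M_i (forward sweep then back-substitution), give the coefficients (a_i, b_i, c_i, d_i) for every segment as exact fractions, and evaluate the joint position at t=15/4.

  seg 0: a=5 b=-2313/244 c=0 d=361/244
  seg 1: a=-3 b=-615/122 c=1083/244 d=-285/488
  seg 2: a=0 b=348/61 c=57/61 d=-161/61
  seg 3: a=4 b=-21/61 c=-426/61 d=142/61
S(15/4) = 14409/3904

Δ: Δ0=-8, Δ1=3/2, Δ2=4, Δ3=-5
row 1: diag=6, rhs=57; c'=1/3, d'=19/2
row 2: denom=6−2·1/3=16/3; d'=(15−2·19/2)/(16/3)=-3/4
row 3: denom=4−1·3/16=61/16; d'=(-54−1·-3/4)/(61/16)=-852/61
back: M3=-852/61
back: M2=-3/4−3/16·-852/61=114/61
back: M1=19/2−1/3·114/61=1083/122
M: M0=0, M1=1083/122, M2=114/61, M3=-852/61, M4=0
seg 0: a=5, c=M0/2=0, d=(M1−M0)/(6·1)=361/244, b=Δ0−h0·(2M0+M1)/6=-2313/244
seg 1: a=-3, c=M1/2=1083/244, d=(M2−M1)/(6·2)=-285/488, b=Δ1−h1·(2M1+M2)/6=-615/122
seg 2: a=0, c=M2/2=57/61, d=(M3−M2)/(6·1)=-161/61, b=Δ2−h2·(2M2+M3)/6=348/61
seg 3: a=4, c=M3/2=-426/61, d=(M4−M3)/(6·1)=142/61, b=Δ3−h3·(2M3+M4)/6=-21/61
t_q=15/4 → seg 2, τ=3/4; S=0+348/61·τ+57/61·τ²+-161/61·τ³=14409/3904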